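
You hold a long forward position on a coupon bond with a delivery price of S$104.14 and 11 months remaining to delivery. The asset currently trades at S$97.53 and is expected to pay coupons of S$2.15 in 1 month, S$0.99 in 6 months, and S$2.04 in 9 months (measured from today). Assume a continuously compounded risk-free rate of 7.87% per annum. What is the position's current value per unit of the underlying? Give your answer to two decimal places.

PV(remaining coupons) I = 2.15·e^(−0.0787·1/12) + 0.99·e^(−0.0787·6/12) + 2.04·e^(−0.0787·9/12) = 5.0108
Current forward F = (S − I)·e^(rT) = (97.53 − 5.0108)·e^(0.0787·11/12) = 92.5192 × 1.074808 = 99.4404
Value (long) = (F − K)·e^(−rT) = (99.4404 − 104.14) × 0.930399 = -4.3725
Value = -S$4.37

-S$4.37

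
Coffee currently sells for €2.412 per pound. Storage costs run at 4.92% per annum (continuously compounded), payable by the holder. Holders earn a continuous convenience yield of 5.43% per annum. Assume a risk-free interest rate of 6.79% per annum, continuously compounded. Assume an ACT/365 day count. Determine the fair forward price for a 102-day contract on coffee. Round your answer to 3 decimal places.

Net carry = r + u − y = 0.0679 + 0.0492 − 0.0543 = 0.0628
F = S·e^((r+u−y)T) = 2.412 · e^(0.0628 × 102/365) = 2.412 · e^0.017550
= 2.412 × 1.017705 = €2.455 per pound

€2.455 per pound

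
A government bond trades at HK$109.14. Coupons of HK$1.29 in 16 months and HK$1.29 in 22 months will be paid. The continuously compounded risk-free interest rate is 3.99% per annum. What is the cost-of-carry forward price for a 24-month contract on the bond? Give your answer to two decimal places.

PV(coupons) I = 1.29·e^(−0.0399·16/12) + 1.29·e^(−0.0399·22/12)
I = 1.2232 + 1.1990 = 2.4222
F = (S − I)·e^(rT) = (109.14 − 2.4222) · e^(0.0399·24/12)
= 106.7178 · e^0.079800 = 106.7178 × 1.083070 = HK$115.58

HK$115.58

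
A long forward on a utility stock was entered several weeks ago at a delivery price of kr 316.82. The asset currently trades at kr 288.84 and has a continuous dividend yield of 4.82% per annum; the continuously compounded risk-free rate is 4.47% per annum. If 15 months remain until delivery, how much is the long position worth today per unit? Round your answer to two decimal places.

-kr 27.65

Current fair forward for the remaining 15 months: F = S·e^((r − q)·T), (r − q) = 0.0447 − 0.0482 = -0.0035
F = 288.84 · e^(-0.0035 × 15/12) = 288.84 × 0.995635 = 287.5792
Value of long forward = (F − K)·e^(−rT) = (287.5792 − 316.82) · e^(−0.0447·15/12)
= -29.2408 × 0.945657 = -27.65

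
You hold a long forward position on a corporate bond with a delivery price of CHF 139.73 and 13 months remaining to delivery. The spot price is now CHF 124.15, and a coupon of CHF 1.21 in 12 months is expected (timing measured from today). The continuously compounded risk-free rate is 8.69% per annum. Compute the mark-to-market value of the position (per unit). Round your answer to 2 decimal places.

PV(remaining coupons) I = 1.21·e^(−0.0869·12/12) = 1.1093
Current forward F = (S − I)·e^(rT) = (124.15 − 1.1093)·e^(0.0869·13/12) = 123.0407 × 1.098715 = 135.1867
Value (long) = (F − K)·e^(−rT) = (135.1867 − 139.73) × 0.910154 = -4.1351
Value = -CHF 4.14

-CHF 4.14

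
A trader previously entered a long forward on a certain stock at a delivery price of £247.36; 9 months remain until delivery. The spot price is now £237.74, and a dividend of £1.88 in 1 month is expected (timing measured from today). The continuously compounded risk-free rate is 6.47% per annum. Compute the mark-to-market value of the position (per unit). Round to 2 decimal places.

£0.23

PV(remaining dividends) I = 1.88·e^(−0.0647·1/12) = 1.8699
Current forward F = (S − I)·e^(rT) = (237.74 − 1.8699)·e^(0.0647·9/12) = 235.8701 × 1.049722 = 247.5980
Value (long) = (F − K)·e^(−rT) = (247.5980 − 247.36) × 0.952634 = 0.2267
Value = £0.23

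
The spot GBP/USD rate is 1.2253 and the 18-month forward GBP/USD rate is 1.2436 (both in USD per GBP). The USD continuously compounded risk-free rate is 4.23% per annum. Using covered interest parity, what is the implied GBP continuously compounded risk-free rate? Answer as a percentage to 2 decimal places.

F = S·e^((r_USD − r_GBP)T) ⇒ r_GBP = r_USD − ln(F/S)/T
ln(1.2436/1.2253) = 0.014825; /(18/12) = 0.009883
r_GBP = 0.0423 − 0.009883 = 0.032417
r_GBP = 3.24%

3.24%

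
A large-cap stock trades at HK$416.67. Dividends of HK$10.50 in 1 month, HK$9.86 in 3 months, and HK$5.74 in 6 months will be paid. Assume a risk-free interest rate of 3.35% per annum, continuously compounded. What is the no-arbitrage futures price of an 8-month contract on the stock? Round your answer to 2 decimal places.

HK$399.60

PV(dividends) I = 10.50·e^(−0.0335·1/12) + 9.86·e^(−0.0335·3/12) + 5.74·e^(−0.0335·6/12)
I = 10.4707 + 9.7778 + 5.6447 = 25.8932
F = (S − I)·e^(rT) = (416.67 − 25.8932) · e^(0.0335·8/12)
= 390.7768 · e^0.022333 = 390.7768 × 1.022584 = HK$399.60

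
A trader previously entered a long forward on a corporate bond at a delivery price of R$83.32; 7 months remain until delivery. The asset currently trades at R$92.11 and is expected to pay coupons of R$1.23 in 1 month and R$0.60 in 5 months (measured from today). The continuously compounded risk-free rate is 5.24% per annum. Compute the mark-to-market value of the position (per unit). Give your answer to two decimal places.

R$9.49

PV(remaining coupons) I = 1.23·e^(−0.0524·1/12) + 0.60·e^(−0.0524·5/12) = 1.8117
Current forward F = (S − I)·e^(rT) = (92.11 − 1.8117)·e^(0.0524·7/12) = 90.2983 × 1.031039 = 93.1011
Value (long) = (F − K)·e^(−rT) = (93.1011 − 83.32) × 0.969896 = 9.4866
Value = R$9.49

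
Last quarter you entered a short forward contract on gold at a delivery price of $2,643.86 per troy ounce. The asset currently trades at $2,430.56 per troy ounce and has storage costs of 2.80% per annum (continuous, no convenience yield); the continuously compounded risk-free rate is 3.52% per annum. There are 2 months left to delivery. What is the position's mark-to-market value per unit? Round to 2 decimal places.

Current fair forward for the remaining 2 months: F = S·e^((r + u)·T), (r + u) = 0.0352 + 0.0280 = 0.0632
F = 2430.56 · e^(0.0632 × 2/12) = 2430.56 × 1.01058900 = 2456.2972
Value of long forward = (F − K)·e^(−rT) = (2456.2972 − 2643.86) · e^(−0.0352·2/12)
= -187.5628 × 0.99415051 = -186.47
Short position value = −(long value) = $186.47

$186.47 per troy ounce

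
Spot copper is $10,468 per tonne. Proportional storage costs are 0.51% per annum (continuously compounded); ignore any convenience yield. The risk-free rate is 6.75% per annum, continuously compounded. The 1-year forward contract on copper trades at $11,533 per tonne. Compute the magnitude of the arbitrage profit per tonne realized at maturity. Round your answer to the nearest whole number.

$277 per tonne

Fair forward: F* = S·e^(carry·T), with carry = (r + u) = 0.0675 + 0.0051 = 0.0726
F* = 10468 · e^(0.0726 × 1) = 10468 · e^0.072600 = 10468 × 1.075300 = $11256.2404
Market $11533 > fair $11256.2404: forward overpriced → cash-and-carry (buy spot, short the forward).
At maturity, profit = |F_mkt − F*| = |11533 − 11256.2404| = $277 per tonne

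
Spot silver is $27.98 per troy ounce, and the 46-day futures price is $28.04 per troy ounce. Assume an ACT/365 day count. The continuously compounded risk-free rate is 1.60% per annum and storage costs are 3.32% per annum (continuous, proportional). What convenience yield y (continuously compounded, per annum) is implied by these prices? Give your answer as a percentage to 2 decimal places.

3.22%

F = S·e^((r+u−y)T) ⇒ (r+u−y) = ln(F/S)/T
ln(28.04/27.98) = 0.002142; /T ⇒ 0.016996
y = r + u − ln(F/S)/T = 0.0160 + 0.0332 − 0.016996 = 0.032204
y = 3.22%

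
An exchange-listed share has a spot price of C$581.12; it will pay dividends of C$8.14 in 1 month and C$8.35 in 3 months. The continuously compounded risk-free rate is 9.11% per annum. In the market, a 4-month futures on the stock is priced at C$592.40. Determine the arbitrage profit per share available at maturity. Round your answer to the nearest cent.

C$10.10 per share

PV(dividends) I = 8.14·e^(−0.0911·1/12) + 8.35·e^(−0.0911·3/12) = 16.2404
Fair futures F* = (S − I)·e^(rT) = (581.12 − 16.2404)·e^0.030367 = 564.8796 × 1.030833 = 582.2965
Market C$592.40 > fair 582.2965: forward overpriced → cash-and-carry (borrow at r, buy the stock and collect the dividends, short the forward).
Profit at T = |F_mkt − F*| = |592.40 − 582.2965| = C$10.10 per share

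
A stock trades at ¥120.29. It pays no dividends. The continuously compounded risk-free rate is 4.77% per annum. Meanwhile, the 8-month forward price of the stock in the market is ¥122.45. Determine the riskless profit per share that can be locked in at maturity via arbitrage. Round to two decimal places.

¥1.73 per share

Fair forward: F* = S·e^(carry·T), with carry = r = 0.0477
F* = 120.29 · e^(0.0477 × 8/12) = 120.29 · e^0.031800 = 120.29 × 1.032311 = ¥124.1767
Market ¥122.45 < fair ¥124.1767: forward underpriced → reverse cash-and-carry (short spot, go long the forward).
At maturity, profit = |F_mkt − F*| = |122.45 − 124.1767| = ¥1.73 per share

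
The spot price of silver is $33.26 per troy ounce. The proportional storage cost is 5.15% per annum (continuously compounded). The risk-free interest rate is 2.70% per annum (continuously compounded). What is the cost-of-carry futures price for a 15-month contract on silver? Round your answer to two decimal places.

$36.69 per troy ounce

Net carry = r + u − y = 0.0270 + 0.0515 − 0.0000 = 0.0785
F = S·e^((r+u−y)T) = 33.26 · e^(0.0785 × 15/12) = 33.26 · e^0.098125
= 33.26 × 1.103101 = $36.69 per troy ounce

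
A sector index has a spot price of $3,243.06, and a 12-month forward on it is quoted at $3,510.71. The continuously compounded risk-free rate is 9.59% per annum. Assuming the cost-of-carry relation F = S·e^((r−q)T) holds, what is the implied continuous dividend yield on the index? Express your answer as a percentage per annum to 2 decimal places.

1.66%

From F = S·e^((r−q)T): (r − q) = ln(F/S)/T
ln(3510.71/3243.06) = ln(1.082530) = 0.079301
(r − q) = 0.079301 / (12/12) = 0.079301
q = r − ln(F/S)/T = 0.0959 − 0.079301 = 0.016599
q = 1.66%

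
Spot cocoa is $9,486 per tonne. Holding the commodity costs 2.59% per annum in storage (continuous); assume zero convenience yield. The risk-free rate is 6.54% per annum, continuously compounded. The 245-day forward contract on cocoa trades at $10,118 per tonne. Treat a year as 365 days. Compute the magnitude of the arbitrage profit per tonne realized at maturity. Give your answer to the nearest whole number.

$32 per tonne

Fair forward: F* = S·e^(carry·T), with carry = (r + u) = 0.0654 + 0.0259 = 0.0913
F* = 9486 · e^(0.0913 × 245/365) = 9486 · e^0.061284 = 9486 × 1.063201 = $10085.5247
Market $10118 > fair $10085.5247: forward overpriced → cash-and-carry (buy spot, short the forward).
At maturity, profit = |F_mkt − F*| = |10118 − 10085.5247| = $32 per tonne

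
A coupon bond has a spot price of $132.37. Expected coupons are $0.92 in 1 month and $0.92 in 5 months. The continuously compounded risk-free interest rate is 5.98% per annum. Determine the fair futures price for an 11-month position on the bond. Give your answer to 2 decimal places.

PV(coupons) I = 0.92·e^(−0.0598·1/12) + 0.92·e^(−0.0598·5/12)
I = 0.9154 + 0.8974 = 1.8128
F = (S − I)·e^(rT) = (132.37 − 1.8128) · e^(0.0598·11/12)
= 130.5572 · e^0.054817 = 130.5572 × 1.056347 = $137.91

$137.91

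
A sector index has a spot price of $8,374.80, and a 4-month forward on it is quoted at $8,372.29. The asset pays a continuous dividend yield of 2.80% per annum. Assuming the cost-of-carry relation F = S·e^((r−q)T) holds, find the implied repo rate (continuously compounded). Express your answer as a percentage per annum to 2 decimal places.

From F = S·e^((r−q)T): (r − q) = ln(F/S)/T
ln(8372.29/8374.80) = ln(0.999700) = -0.000300
(r − q) = -0.000300 / (4/12) = -0.000900
r = ln(F/S)/T + q = -0.000900 + 0.0280 = 0.027100
r = 2.71%

2.71%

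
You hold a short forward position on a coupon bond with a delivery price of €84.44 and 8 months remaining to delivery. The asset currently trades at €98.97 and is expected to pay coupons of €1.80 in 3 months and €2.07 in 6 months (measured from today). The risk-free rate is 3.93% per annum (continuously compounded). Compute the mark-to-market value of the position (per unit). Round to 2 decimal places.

PV(remaining coupons) I = 1.80·e^(−0.0393·3/12) + 2.07·e^(−0.0393·6/12) = 3.8121
Current forward F = (S − I)·e^(rT) = (98.97 − 3.8121)·e^(0.0393·8/12) = 95.1579 × 1.026546 = 97.6840
Value (long) = (F − K)·e^(−rT) = (97.6840 − 84.44) × 0.974140 = 12.9015
Short position value = −(long value) = -€12.90

-€12.90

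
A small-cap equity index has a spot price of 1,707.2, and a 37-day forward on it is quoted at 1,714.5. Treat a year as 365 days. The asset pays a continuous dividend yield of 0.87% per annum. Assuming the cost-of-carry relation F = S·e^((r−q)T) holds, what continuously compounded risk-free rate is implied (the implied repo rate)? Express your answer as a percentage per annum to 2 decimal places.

5.08%

From F = S·e^((r−q)T): (r − q) = ln(F/S)/T
ln(1714.5/1707.2) = ln(1.004276) = 0.004267
(r − q) = 0.004267 / (37/365) = 0.042093
r = ln(F/S)/T + q = 0.042093 + 0.0087 = 0.050793
r = 5.08%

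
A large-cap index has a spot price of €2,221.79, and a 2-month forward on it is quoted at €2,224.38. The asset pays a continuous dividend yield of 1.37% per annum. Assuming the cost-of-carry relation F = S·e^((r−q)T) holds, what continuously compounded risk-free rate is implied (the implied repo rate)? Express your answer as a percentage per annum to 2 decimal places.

2.07%

From F = S·e^((r−q)T): (r − q) = ln(F/S)/T
ln(2224.38/2221.79) = ln(1.001166) = 0.001165
(r − q) = 0.001165 / (2/12) = 0.006990
r = ln(F/S)/T + q = 0.006990 + 0.0137 = 0.020690
r = 2.07%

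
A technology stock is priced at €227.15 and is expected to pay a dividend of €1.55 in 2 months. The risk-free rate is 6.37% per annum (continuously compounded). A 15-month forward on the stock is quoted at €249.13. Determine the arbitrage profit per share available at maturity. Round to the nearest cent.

PV(dividends) I = 1.55·e^(−0.0637·2/12) = 1.5336
Fair forward F* = (S − I)·e^(rT) = (227.15 − 1.5336)·e^0.079625 = 225.6164 × 1.082881 = 244.3157
Market €249.13 > fair 244.3157: forward overpriced → cash-and-carry (borrow at r, buy the stock and collect the dividends, short the forward).
Profit at T = |F_mkt − F*| = |249.13 − 244.3157| = €4.81 per share

€4.81 per share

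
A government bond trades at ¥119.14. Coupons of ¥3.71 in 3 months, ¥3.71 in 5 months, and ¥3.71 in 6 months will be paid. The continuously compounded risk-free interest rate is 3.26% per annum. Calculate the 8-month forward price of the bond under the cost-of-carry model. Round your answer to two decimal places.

PV(coupons) I = 3.71·e^(−0.0326·3/12) + 3.71·e^(−0.0326·5/12) + 3.71·e^(−0.0326·6/12)
I = 3.6799 + 3.6599 + 3.6500 = 10.9898
F = (S − I)·e^(rT) = (119.14 − 10.9898) · e^(0.0326·8/12)
= 108.1502 · e^0.021733 = 108.1502 × 1.021971 = ¥110.53

¥110.53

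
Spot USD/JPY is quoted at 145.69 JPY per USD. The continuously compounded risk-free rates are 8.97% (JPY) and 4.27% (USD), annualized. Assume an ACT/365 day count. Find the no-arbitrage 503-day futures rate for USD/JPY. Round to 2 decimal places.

155.44

F = S·e^((r_JPY − r_USD)T) = 145.69 · e^((0.0897 − 0.0427) × 503/365)
= 145.69 · e^0.064770 = 145.69 × 1.066914
F = 155.44 JPY per USD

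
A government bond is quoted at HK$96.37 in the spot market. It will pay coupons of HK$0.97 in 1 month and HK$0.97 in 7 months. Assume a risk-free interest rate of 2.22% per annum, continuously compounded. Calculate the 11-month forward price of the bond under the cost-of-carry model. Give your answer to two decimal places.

HK$96.39

PV(coupons) I = 0.97·e^(−0.0222·1/12) + 0.97·e^(−0.0222·7/12)
I = 0.9682 + 0.9575 = 1.9257
F = (S − I)·e^(rT) = (96.37 − 1.9257) · e^(0.0222·11/12)
= 94.4443 · e^0.020350 = 94.4443 × 1.020558 = HK$96.39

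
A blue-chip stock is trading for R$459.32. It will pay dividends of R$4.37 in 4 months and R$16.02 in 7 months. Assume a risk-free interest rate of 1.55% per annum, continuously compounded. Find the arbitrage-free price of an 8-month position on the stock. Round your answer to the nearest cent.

R$443.66

PV(dividends) I = 4.37·e^(−0.0155·4/12) + 16.02·e^(−0.0155·7/12)
I = 4.3475 + 15.8758 = 20.2233
F = (S − I)·e^(rT) = (459.32 − 20.2233) · e^(0.0155·8/12)
= 439.0967 · e^0.010333 = 439.0967 × 1.010387 = R$443.66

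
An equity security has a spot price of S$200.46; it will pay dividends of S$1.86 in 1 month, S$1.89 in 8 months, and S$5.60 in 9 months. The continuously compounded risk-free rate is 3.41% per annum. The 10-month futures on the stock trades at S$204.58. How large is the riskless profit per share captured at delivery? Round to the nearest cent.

S$7.77 per share

PV(dividends) I = 1.86·e^(−0.0341·1/12) + 1.89·e^(−0.0341·8/12) + 5.60·e^(−0.0341·9/12) = 9.1608
Fair futures F* = (S − I)·e^(rT) = (200.46 − 9.1608)·e^0.028417 = 191.2992 × 1.028825 = 196.8134
Market S$204.58 > fair 196.8134: forward overpriced → cash-and-carry (borrow at r, buy the stock and collect the dividends, short the forward).
Profit at T = |F_mkt − F*| = |204.58 − 196.8134| = S$7.77 per share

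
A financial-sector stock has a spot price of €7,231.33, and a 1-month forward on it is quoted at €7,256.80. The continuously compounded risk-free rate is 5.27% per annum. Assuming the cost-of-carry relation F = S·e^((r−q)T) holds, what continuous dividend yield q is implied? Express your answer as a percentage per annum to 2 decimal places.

From F = S·e^((r−q)T): (r − q) = ln(F/S)/T
ln(7256.80/7231.33) = ln(1.003522) = 0.003516
(r − q) = 0.003516 / (1/12) = 0.042192
q = r − ln(F/S)/T = 0.0527 − 0.042192 = 0.010508
q = 1.05%

1.05%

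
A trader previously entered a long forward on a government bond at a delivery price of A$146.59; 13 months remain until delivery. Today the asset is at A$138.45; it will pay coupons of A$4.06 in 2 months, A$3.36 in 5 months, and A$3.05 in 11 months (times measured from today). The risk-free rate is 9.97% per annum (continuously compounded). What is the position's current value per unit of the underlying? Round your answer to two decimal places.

-A$3.13

PV(remaining coupons) I = 4.06·e^(−0.0997·2/12) + 3.36·e^(−0.0997·5/12) + 3.05·e^(−0.0997·11/12) = 10.0000
Current forward F = (S − I)·e^(rT) = (138.45 − 10.0000)·e^(0.0997·13/12) = 128.4500 × 1.114057 = 143.1006
Value (long) = (F − K)·e^(−rT) = (143.1006 − 146.59) × 0.897620 = -3.1322
Value = -A$3.13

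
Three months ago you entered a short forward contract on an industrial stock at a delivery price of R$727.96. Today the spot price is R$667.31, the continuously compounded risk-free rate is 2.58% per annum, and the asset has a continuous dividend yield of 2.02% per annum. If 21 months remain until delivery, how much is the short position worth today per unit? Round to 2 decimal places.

R$51.69

Current fair forward for the remaining 21 months: F = S·e^((r − q)·T), (r − q) = 0.0258 − 0.0202 = 0.0056
F = 667.31 · e^(0.0056 × 21/12) = 667.31 × 1.009848 = 673.8817
Value of long forward = (F − K)·e^(−rT) = (673.8817 − 727.96) · e^(−0.0258·21/12)
= -54.0783 × 0.955854 = -51.69
Short position value = −(long value) = R$51.69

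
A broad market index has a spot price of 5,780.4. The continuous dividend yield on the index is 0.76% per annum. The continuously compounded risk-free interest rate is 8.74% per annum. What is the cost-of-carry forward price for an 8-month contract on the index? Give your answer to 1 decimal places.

6,096.2

F = S·e^((r − q)T) = 5780.4 · e^((0.0874 − 0.0076) × 8/12)
= 5780.4 · e^0.053200 = 5780.4 × 1.054641
F = 6,096.2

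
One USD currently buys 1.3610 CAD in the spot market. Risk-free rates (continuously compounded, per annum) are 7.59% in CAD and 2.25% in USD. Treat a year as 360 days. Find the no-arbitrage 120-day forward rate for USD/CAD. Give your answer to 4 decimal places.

1.3854

F = S·e^((r_CAD − r_USD)T) = 1.3610 · e^((0.0759 − 0.0225) × 120/360)
= 1.3610 · e^0.017800 = 1.3610 × 1.017959
F = 1.3854 CAD per USD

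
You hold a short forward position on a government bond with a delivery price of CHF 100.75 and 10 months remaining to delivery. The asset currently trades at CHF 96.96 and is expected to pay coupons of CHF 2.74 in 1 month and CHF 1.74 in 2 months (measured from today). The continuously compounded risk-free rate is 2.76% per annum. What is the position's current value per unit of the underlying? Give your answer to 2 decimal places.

CHF 5.96

PV(remaining coupons) I = 2.74·e^(−0.0276·1/12) + 1.74·e^(−0.0276·2/12) = 4.4657
Current forward F = (S − I)·e^(rT) = (96.96 − 4.4657)·e^(0.0276·10/12) = 92.4943 × 1.023267 = 94.6464
Value (long) = (F − K)·e^(−rT) = (94.6464 − 100.75) × 0.977262 = -5.9648
Short position value = −(long value) = CHF 5.96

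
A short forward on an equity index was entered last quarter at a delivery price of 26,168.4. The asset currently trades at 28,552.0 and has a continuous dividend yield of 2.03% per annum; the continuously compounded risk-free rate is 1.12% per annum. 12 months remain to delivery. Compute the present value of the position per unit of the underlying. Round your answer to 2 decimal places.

-2101.29

Current fair forward for the remaining 12 months: F = S·e^((r − q)·T), (r − q) = 0.0112 − 0.0203 = -0.0091
F = 28552.0 · e^(-0.0091 × 12/12) = 28552.0 × 0.99094128 = 28293.3554
Value of long forward = (F − K)·e^(−rT) = (28293.3554 − 26168.4) · e^(−0.0112·12/12)
= 2124.9554 × 0.98886249 = 2101.29
Short position value = −(long value) = -2101.29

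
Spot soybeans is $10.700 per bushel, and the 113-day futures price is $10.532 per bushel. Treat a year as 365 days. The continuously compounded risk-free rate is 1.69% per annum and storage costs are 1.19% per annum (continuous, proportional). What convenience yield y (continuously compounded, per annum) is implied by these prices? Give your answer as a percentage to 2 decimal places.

F = S·e^((r+u−y)T) ⇒ (r+u−y) = ln(F/S)/T
ln(10.532/10.700) = -0.015825; /T ⇒ -0.051116
y = r + u − ln(F/S)/T = 0.0169 + 0.0119 + 0.051116 = 0.079916
y = 7.99%

7.99%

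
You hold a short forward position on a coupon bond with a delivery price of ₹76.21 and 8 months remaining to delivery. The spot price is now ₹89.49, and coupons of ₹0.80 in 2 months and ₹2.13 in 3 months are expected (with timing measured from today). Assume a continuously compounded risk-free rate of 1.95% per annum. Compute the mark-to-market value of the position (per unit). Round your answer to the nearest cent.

PV(remaining coupons) I = 0.80·e^(−0.0195·2/12) + 2.13·e^(−0.0195·3/12) = 2.9170
Current forward F = (S − I)·e^(rT) = (89.49 − 2.9170)·e^(0.0195·8/12) = 86.5730 × 1.013085 = 87.7058
Value (long) = (F − K)·e^(−rT) = (87.7058 − 76.21) × 0.987084 = 11.3473
Short position value = −(long value) = -₹11.35

-₹11.35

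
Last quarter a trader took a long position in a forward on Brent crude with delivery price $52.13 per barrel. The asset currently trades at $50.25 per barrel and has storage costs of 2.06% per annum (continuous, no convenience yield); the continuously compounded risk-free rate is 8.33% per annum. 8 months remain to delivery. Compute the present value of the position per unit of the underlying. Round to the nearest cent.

Current fair forward for the remaining 8 months: F = S·e^((r + u)·T), (r + u) = 0.0833 + 0.0206 = 0.1039
F = 50.25 · e^(0.1039 × 8/12) = 50.25 × 1.071722 = 53.8540
Value of long forward = (F − K)·e^(−rT) = (53.8540 − 52.13) · e^(−0.0833·8/12)
= 1.7240 × 0.945980 = 1.63

$1.63 per barrel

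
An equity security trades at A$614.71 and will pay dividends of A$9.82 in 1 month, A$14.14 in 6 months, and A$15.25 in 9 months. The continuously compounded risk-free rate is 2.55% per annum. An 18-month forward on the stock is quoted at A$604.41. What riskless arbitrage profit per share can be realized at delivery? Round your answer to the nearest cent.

PV(dividends) I = 9.82·e^(−0.0255·1/12) + 14.14·e^(−0.0255·6/12) + 15.25·e^(−0.0255·9/12) = 38.7211
Fair forward F* = (S − I)·e^(rT) = (614.71 − 38.7211)·e^0.038250 = 575.9889 × 1.038991 = 598.4473
Market A$604.41 > fair 598.4473: forward overpriced → cash-and-carry (borrow at r, buy the stock and collect the dividends, short the forward).
Profit at T = |F_mkt − F*| = |604.41 − 598.4473| = A$5.96 per share

A$5.96 per share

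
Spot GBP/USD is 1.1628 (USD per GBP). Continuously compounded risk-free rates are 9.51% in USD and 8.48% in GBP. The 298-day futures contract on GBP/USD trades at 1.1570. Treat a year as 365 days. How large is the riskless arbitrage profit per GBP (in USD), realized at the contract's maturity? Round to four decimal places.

Fair futures: F* = S·e^(carry·T), with carry = (r_USD − r_GBP) = 0.0951 − 0.0848 = 0.0103
F* = 1.1628 · e^(0.0103 × 298/365) = 1.1628 · e^0.008409 = 1.1628 × 1.008444 = 1.1726
Market 1.1570 < fair 1.1726: forward underpriced → reverse cash-and-carry (short spot, go long the forward).
At maturity, profit = |F_mkt − F*| = |1.1570 − 1.1726| = 0.0156 per GBP (in USD)

0.0156 per GBP (in USD)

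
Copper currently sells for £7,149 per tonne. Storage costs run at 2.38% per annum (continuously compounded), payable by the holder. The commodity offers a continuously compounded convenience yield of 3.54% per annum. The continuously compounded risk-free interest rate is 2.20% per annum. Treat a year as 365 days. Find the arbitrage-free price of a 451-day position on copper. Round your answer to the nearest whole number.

Net carry = r + u − y = 0.0220 + 0.0238 − 0.0354 = 0.0104
F = S·e^((r+u−y)T) = 7149 · e^(0.0104 × 451/365) = 7149 · e^0.012850
= 7149 × 1.012933 = £7,241 per tonne

£7,241 per tonne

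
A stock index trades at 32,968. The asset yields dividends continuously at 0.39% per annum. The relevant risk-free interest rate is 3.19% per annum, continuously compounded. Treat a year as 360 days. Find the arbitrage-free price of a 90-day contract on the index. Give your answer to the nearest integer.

F = S·e^((r − q)T) = 32968 · e^((0.0319 − 0.0039) × 90/360)
= 32968 · e^0.007000 = 32968 × 1.007025
F = 33,200

33,200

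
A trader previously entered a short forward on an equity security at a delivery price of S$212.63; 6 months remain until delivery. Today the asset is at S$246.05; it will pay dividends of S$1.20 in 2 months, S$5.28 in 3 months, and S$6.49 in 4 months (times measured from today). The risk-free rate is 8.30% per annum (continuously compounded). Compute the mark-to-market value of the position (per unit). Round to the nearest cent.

-S$29.40

PV(remaining dividends) I = 1.20·e^(−0.0830·2/12) + 5.28·e^(−0.0830·3/12) + 6.49·e^(−0.0830·4/12) = 12.6680
Current forward F = (S − I)·e^(rT) = (246.05 − 12.6680)·e^(0.0830·6/12) = 233.3820 × 1.042373 = 243.2711
Value (long) = (F − K)·e^(−rT) = (243.2711 − 212.63) × 0.959349 = 29.3955
Short position value = −(long value) = -S$29.40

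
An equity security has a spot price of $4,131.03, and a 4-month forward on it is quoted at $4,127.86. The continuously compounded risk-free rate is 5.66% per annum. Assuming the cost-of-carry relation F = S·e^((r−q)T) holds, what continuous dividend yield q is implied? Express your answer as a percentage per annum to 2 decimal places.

5.89%

From F = S·e^((r−q)T): (r − q) = ln(F/S)/T
ln(4127.86/4131.03) = ln(0.999233) = -0.000767
(r − q) = -0.000767 / (4/12) = -0.002301
q = r − ln(F/S)/T = 0.0566 + 0.002301 = 0.058901
q = 5.89%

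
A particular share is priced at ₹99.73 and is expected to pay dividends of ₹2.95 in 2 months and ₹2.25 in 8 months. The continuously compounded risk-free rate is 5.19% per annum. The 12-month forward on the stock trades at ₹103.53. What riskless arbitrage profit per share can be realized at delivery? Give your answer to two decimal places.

PV(dividends) I = 2.95·e^(−0.0519·2/12) + 2.25·e^(−0.0519·8/12) = 5.0981
Fair forward F* = (S − I)·e^(rT) = (99.73 − 5.0981)·e^0.051900 = 94.6319 × 1.053270 = 99.6729
Market ₹103.53 > fair 99.6729: forward overpriced → cash-and-carry (borrow at r, buy the stock and collect the dividends, short the forward).
Profit at T = |F_mkt − F*| = |103.53 − 99.6729| = ₹3.86 per share

₹3.86 per share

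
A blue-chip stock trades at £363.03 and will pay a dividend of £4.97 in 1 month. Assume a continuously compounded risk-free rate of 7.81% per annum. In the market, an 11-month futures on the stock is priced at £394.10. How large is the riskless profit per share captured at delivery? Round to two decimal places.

£9.43 per share

PV(dividends) I = 4.97·e^(−0.0781·1/12) = 4.9378
Fair futures F* = (S − I)·e^(rT) = (363.03 − 4.9378)·e^0.071592 = 358.0922 × 1.074217 = 384.6687
Market £394.10 > fair 384.6687: forward overpriced → cash-and-carry (borrow at r, buy the stock and collect the dividends, short the forward).
Profit at T = |F_mkt − F*| = |394.10 − 384.6687| = £9.43 per share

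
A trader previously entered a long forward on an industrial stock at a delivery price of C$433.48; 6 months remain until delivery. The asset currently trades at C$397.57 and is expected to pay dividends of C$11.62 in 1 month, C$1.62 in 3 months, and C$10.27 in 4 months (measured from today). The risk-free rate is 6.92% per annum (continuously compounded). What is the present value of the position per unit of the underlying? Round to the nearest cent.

PV(remaining dividends) I = 11.62·e^(−0.0692·1/12) + 1.62·e^(−0.0692·3/12) + 10.27·e^(−0.0692·4/12) = 23.1812
Current forward F = (S − I)·e^(rT) = (397.57 − 23.1812)·e^(0.0692·6/12) = 374.3888 × 1.035206 = 387.5695
Value (long) = (F − K)·e^(−rT) = (387.5695 − 433.48) × 0.965992 = -44.3492
Value = -C$44.35

-C$44.35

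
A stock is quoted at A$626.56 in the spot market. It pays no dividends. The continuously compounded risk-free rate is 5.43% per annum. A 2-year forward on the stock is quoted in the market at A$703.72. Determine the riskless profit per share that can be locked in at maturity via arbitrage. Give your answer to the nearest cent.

A$5.28 per share

Fair forward: F* = S·e^(carry·T), with carry = r = 0.0543
F* = 626.56 · e^(0.0543 × 2) = 626.56 · e^0.108600 = 626.56 × 1.114716 = A$698.4365
Market A$703.72 > fair A$698.4365: forward overpriced → cash-and-carry (buy spot, short the forward).
At maturity, profit = |F_mkt − F*| = |703.72 − 698.4365| = A$5.28 per share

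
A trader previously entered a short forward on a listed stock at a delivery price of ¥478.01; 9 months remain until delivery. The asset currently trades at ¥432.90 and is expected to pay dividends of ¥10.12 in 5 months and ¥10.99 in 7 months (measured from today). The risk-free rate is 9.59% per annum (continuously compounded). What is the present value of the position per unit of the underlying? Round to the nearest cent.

¥32.05

PV(remaining dividends) I = 10.12·e^(−0.0959·5/12) + 10.99·e^(−0.0959·7/12) = 20.1157
Current forward F = (S − I)·e^(rT) = (432.90 − 20.1157)·e^(0.0959·9/12) = 412.7843 × 1.074575 = 443.5677
Value (long) = (F − K)·e^(−rT) = (443.5677 − 478.01) × 0.930601 = -32.0520
Short position value = −(long value) = ¥32.05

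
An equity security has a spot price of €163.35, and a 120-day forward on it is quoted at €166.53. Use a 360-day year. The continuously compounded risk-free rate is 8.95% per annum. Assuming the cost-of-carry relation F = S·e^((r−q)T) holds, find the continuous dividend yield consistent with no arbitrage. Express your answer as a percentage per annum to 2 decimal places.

From F = S·e^((r−q)T): (r − q) = ln(F/S)/T
ln(166.53/163.35) = ln(1.019467) = 0.019280
(r − q) = 0.019280 / (120/360) = 0.057840
q = r − ln(F/S)/T = 0.0895 − 0.057840 = 0.031660
q = 3.17%

3.17%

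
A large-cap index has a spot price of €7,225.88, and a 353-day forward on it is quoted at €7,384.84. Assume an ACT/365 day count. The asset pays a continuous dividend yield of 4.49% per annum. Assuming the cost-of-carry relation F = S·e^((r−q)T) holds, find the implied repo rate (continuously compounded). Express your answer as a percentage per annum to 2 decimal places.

6.74%

From F = S·e^((r−q)T): (r − q) = ln(F/S)/T
ln(7384.84/7225.88) = ln(1.021999) = 0.021761
(r − q) = 0.021761 / (353/365) = 0.022501
r = ln(F/S)/T + q = 0.022501 + 0.0449 = 0.067401
r = 6.74%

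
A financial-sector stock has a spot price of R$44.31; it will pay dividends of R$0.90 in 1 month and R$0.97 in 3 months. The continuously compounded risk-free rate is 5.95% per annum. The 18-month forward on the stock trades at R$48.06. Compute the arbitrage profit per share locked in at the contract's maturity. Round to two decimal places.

PV(dividends) I = 0.90·e^(−0.0595·1/12) + 0.97·e^(−0.0595·3/12) = 1.8512
Fair forward F* = (S − I)·e^(rT) = (44.31 − 1.8512)·e^0.089250 = 42.4588 × 1.093354 = 46.4225
Market R$48.06 > fair 46.4225: forward overpriced → cash-and-carry (borrow at r, buy the stock and collect the dividends, short the forward).
Profit at T = |F_mkt − F*| = |48.06 − 46.4225| = R$1.64 per share

R$1.64 per share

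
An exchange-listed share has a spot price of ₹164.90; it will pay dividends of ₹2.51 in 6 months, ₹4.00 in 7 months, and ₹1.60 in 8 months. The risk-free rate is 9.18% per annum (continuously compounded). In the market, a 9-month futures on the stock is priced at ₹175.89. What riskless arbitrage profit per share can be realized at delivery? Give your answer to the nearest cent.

₹7.48 per share

PV(dividends) I = 2.51·e^(−0.0918·6/12) + 4.00·e^(−0.0918·7/12) + 1.60·e^(−0.0918·8/12) = 7.6938
Fair futures F* = (S − I)·e^(rT) = (164.90 − 7.6938)·e^0.068850 = 157.2062 × 1.071276 = 168.4112
Market ₹175.89 > fair 168.4112: forward overpriced → cash-and-carry (borrow at r, buy the stock and collect the dividends, short the forward).
Profit at T = |F_mkt − F*| = |175.89 − 168.4112| = ₹7.48 per share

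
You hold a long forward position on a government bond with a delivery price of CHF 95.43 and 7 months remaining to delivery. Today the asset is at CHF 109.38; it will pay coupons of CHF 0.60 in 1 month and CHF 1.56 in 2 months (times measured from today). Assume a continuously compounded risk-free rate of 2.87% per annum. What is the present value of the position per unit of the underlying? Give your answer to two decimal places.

CHF 13.38

PV(remaining coupons) I = 0.60·e^(−0.0287·1/12) + 1.56·e^(−0.0287·2/12) = 2.1511
Current forward F = (S − I)·e^(rT) = (109.38 − 2.1511)·e^(0.0287·7/12) = 107.2289 × 1.016883 = 109.0392
Value (long) = (F − K)·e^(−rT) = (109.0392 − 95.43) × 0.983398 = 13.3833
Value = CHF 13.38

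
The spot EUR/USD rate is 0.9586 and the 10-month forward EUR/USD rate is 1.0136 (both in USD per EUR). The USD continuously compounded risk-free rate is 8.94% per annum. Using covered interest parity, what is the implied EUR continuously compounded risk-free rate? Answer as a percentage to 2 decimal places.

2.25%

F = S·e^((r_USD − r_EUR)T) ⇒ r_EUR = r_USD − ln(F/S)/T
ln(1.0136/0.9586) = 0.055790; /(10/12) = 0.066948
r_EUR = 0.0894 − 0.066948 = 0.022452
r_EUR = 2.25%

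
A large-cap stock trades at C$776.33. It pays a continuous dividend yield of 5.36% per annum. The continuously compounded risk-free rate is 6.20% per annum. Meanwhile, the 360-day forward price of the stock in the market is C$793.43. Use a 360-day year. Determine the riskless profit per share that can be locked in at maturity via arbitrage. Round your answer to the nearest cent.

C$10.55 per share

Fair forward: F* = S·e^(carry·T), with carry = (r − q) = 0.0620 − 0.0536 = 0.0084
F* = 776.33 · e^(0.0084 × 360/360) = 776.33 · e^0.008400 = 776.33 × 1.008435 = C$782.8783
Market C$793.43 > fair C$782.8783: forward overpriced → cash-and-carry (buy spot, short the forward).
At maturity, profit = |F_mkt − F*| = |793.43 − 782.8783| = C$10.55 per share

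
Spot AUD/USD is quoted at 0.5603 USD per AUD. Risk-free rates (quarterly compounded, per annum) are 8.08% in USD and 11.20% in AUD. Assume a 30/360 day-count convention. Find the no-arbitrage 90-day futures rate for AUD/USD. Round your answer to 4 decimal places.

0.5560

By covered interest parity, F = S · (1+r_USD/4)^(4T) / (1+r_AUD/4)^(4T)
= 0.5603 × 1.020200 / 1.028000 = 0.5603 × 0.992412
F = 0.5560 USD per AUD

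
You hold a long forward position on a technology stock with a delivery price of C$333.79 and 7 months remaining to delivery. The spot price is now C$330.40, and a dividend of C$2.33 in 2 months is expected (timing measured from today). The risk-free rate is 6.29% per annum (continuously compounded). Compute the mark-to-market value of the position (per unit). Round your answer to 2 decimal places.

C$6.33

PV(remaining dividends) I = 2.33·e^(−0.0629·2/12) = 2.3057
Current forward F = (S − I)·e^(rT) = (330.40 − 2.3057)·e^(0.0629·7/12) = 328.0943 × 1.037373 = 340.3562
Value (long) = (F − K)·e^(−rT) = (340.3562 − 333.79) × 0.963973 = 6.3296
Value = C$6.33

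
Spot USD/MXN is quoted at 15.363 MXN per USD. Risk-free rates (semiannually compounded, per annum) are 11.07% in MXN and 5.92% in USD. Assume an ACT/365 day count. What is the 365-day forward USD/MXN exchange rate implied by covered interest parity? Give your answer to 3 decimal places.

16.141

By covered interest parity, F = S · (1+r_MXN/2)^(2T) / (1+r_USD/2)^(2T)
= 15.363 × 1.113764 / 1.060076 = 15.363 × 1.050645
F = 16.141 MXN per USD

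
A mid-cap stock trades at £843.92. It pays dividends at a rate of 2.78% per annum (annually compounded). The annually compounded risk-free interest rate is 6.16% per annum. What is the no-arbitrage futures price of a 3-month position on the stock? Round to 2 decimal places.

£850.77

F = S · (1+r)^T / (1+q)^T
= 843.92 × 1.015057 / 1.006879 = 843.92 × 1.008122
F = £850.77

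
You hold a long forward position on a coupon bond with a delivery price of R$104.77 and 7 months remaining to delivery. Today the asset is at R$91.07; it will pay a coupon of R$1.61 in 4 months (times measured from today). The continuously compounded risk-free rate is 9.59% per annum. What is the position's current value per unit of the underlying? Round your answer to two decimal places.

PV(remaining coupons) I = 1.61·e^(−0.0959·4/12) = 1.5593
Current forward F = (S − I)·e^(rT) = (91.07 − 1.5593)·e^(0.0959·7/12) = 89.5107 × 1.057536 = 94.6608
Value (long) = (F − K)·e^(−rT) = (94.6608 − 104.77) × 0.945594 = -9.5592
Value = -R$9.56

-R$9.56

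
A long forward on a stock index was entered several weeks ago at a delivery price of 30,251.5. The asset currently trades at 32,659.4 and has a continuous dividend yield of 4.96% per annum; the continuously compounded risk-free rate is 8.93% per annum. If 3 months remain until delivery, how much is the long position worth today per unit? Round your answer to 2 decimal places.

2673.31

Current fair forward for the remaining 3 months: F = S·e^((r − q)·T), (r − q) = 0.0893 − 0.0496 = 0.0397
F = 32659.4 · e^(0.0397 × 3/12) = 32659.4 × 1.00997442 = 32985.1586
Value of long forward = (F − K)·e^(−rT) = (32985.1586 − 30251.5) · e^(−0.0893·3/12)
= 2733.6586 × 0.97792236 = 2673.31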